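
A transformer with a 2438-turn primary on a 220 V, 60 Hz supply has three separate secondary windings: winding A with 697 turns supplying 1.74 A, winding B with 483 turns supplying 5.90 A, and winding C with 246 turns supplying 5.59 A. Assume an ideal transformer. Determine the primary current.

I_p ≈ 2.23 A

V_A = 220 × 697/2438 = 62.896 V; V_B = 220 × 483/2438 = 43.585 V; V_C = 220 × 246/2438 = 22.199 V.
P_out = V_A I_A + V_B I_B + V_C I_C = 62.896×1.74 + 43.585×5.90 + 22.199×5.59 = 109.44 + 257.15 + 124.09 = 490.68 W.
Ideal ⇒ P_in = P_out, so I_p = P_out/V_p = 490.68/220 = 2.23 A.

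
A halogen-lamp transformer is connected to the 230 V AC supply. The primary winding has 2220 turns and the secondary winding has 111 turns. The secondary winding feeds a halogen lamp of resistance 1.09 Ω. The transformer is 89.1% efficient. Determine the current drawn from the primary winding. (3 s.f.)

I_p ≈ 0.592 A

V_s = 230 × 111/2220 = 11.500 V.
I_s = V_s/R = 11.500/1.09 = 10.550 A.
P_out = V_s I_s = 11.500 × 10.550 = 121.33 W.
P_in = P_out/η = 121.33/0.891 = 136.17 W.
I_p = P_in/V_p = 136.17/230 = 0.592 A.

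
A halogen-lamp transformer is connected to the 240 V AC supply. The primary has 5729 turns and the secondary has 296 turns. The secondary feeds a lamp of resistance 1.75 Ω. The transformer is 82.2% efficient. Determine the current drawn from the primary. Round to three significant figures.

I_p ≈ 0.445 A

V_s = 240 × 296/5729 = 12.400 V.
I_s = V_s/R = 12.400/1.75 = 7.0858 A.
P_out = V_s I_s = 12.400 × 7.0858 = 87.864 W.
P_in = P_out/η = 87.864/0.822 = 106.89 W.
I_p = P_in/V_p = 106.89/240 = 0.445 A.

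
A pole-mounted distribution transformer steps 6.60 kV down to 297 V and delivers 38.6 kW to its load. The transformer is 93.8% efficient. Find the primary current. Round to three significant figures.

I_p ≈ 6.24 A

P_in = P_out/η = 38600/0.938 = 41151 W.
I_p = P_in/V_p = 41151/6600 = 6.24 A.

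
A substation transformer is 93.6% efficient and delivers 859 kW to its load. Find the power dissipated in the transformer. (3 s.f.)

P_in = P_out/η = 859000/0.936 = 917735 W.
P_loss = P_in − P_out = 917735 − 859000 = 58700 W.

P_loss ≈ 58700 W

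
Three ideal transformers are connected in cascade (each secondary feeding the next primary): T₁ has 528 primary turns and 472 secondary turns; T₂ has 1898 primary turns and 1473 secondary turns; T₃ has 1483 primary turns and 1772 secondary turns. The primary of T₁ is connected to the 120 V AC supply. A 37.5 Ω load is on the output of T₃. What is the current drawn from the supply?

I_supply ≈ 2.20 A

After T₁: V = 120.00 × 472/528 = 107.27 V.
After T₂: V = 107.27 × 1473/1898 = 83.252 V.
After T₃: V = 83.252 × 1772/1483 = 99.476 V.
I_load = 99.476/37.5 = 2.6527 A, so P_out = 99.476 × 2.6527 = 263.88 W.
All ideal ⇒ P_in = P_out, so I_supply = 263.88/120 = 2.20 A.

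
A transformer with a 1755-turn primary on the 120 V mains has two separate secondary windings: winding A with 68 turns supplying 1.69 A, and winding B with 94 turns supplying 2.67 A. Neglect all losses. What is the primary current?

V_A = 120 × 68/1755 = 4.6496 V; V_B = 120 × 94/1755 = 6.4274 V.
P_out = V_A I_A + V_B I_B = 4.6496×1.69 + 6.4274×2.67 = 7.8578 + 17.161 = 25.019 W.
Ideal ⇒ P_in = P_out, so I_p = P_out/V_p = 25.019/120 = 0.208 A.

I_p ≈ 0.208 A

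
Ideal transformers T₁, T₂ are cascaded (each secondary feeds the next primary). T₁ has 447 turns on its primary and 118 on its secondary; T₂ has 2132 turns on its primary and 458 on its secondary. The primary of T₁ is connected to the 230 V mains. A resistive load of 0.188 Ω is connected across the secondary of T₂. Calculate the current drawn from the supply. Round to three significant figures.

Secondary of T₁: V = 230.00 × 118/447 = 60.716 V.
Secondary of T₂: V = 60.716 × 458/2132 = 13.043 V.
I_load = 13.043/0.188 = 69.378 A, so P_out = 13.043 × 69.378 = 904.91 W.
All ideal ⇒ P_in = P_out, so I_supply = 904.91/230 = 3.93 A.

I_supply ≈ 3.93 A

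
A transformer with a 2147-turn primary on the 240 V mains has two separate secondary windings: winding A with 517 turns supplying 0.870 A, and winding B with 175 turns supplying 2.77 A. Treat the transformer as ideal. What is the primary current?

V_A = 240 × 517/2147 = 57.792 V; V_B = 240 × 175/2147 = 19.562 V.
P_out = V_A I_A + V_B I_B = 57.792×0.870 + 19.562×2.77 = 50.279 + 54.187 = 104.47 W.
Ideal ⇒ P_in = P_out, so I_p = P_out/V_p = 104.47/240 = 0.435 A.

I_p ≈ 0.435 A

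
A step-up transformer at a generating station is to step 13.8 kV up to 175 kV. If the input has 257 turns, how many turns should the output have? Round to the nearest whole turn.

N_out = 3259 turns

N_out/N_in = V_out/V_in, so N_out = 257 × 175000/13800 = 3259.1 ≈ 3259 turns.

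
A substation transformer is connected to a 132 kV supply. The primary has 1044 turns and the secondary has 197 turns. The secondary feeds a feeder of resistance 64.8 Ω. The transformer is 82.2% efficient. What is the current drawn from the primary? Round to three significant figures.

V_s = 132000 × 197/1044 = 24908 V.
I_s = V_s/R = 24908/64.8 = 384.38 A.
P_out = V_s I_s = 24908 × 384.38 = 9.5742×10^6 W.
P_in = P_out/η = 9.5742×10^6/0.822 = 1.1647×10^7 W.
I_p = P_in/V_p = 1.1647×10^7/132000 = 88.2 A.

I_p ≈ 88.2 A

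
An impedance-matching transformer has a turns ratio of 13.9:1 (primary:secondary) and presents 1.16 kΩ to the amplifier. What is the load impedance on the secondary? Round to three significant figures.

Z_s ≈ 6.00 Ω

Z_s = Z_p/(N_p/N_s)² = 1160/13.9² = 6.00 Ω.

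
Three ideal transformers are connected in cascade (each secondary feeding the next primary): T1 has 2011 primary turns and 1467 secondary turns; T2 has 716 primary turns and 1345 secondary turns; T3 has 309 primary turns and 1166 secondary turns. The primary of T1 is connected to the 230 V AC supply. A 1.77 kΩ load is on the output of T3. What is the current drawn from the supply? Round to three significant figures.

I_supply ≈ 3.47 A

Secondary of T1: V = 230.00 × 1467/2011 = 167.78 V.
Secondary of T2: V = 167.78 × 1345/716 = 315.18 V.
Secondary of T3: V = 315.18 × 1166/309 = 1189.3 V.
I_load = 1189.3/1770 = 0.67193 A, so P_out = 1189.3 × 0.67193 = 799.13 W.
All ideal ⇒ P_in = P_out, so I_supply = 799.13/230 = 3.47 A.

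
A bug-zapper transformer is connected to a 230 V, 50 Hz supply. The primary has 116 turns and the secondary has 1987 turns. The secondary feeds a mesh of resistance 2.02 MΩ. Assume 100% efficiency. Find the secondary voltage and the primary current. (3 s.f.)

V_s ≈ 3940 V, I_p ≈ 0.0334 A

V_s = V_p × N_s/N_p = 230 × 1987/116 = 3939.7 V.
I_s = V_s/R = 3939.7/(2.02×10^6) = 0.0019504 A.
I_p = I_s × N_s/N_p = 0.0019504 × 1987/116 = 0.0334 A.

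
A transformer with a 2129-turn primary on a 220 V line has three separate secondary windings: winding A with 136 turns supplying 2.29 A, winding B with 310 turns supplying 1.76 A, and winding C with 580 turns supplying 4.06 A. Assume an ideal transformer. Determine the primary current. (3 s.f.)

I_p ≈ 1.51 A

V_A = 220 × 136/2129 = 14.054 V; V_B = 220 × 310/2129 = 32.034 V; V_C = 220 × 580/2129 = 59.934 V.
P_out = V_A I_A + V_B I_B + V_C I_C = 14.054×2.29 + 32.034×1.76 + 59.934×4.06 = 32.183 + 56.380 + 243.33 = 331.90 W.
Ideal ⇒ P_in = P_out, so I_p = P_out/V_p = 331.90/220 = 1.51 A.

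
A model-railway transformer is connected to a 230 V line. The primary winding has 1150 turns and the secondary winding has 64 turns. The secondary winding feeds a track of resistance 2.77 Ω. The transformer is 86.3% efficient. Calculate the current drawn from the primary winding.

V_s = 230 × 64/1150 = 12.800 V.
I_s = V_s/R = 12.800/2.77 = 4.6209 A.
P_out = V_s I_s = 12.800 × 4.6209 = 59.148 W.
P_in = P_out/η = 59.148/0.863 = 68.538 W.
I_p = P_in/V_p = 68.538/230 = 0.298 A.

I_p ≈ 0.298 A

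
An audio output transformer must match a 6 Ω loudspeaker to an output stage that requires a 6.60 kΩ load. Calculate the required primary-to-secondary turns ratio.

N_p/N_s ≈ 33.2

Z_p/Z_s = (N_p/N_s)², so N_p/N_s = √(6600/6) = √1100 = 33.2.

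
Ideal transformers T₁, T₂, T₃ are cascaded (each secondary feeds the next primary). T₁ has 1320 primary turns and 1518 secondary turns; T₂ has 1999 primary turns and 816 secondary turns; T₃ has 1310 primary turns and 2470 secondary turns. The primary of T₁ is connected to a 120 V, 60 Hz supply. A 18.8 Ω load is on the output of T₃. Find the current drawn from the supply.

I_supply ≈ 5.00 A

Secondary of T₁: V = 120.00 × 1518/1320 = 138.00 V.
Secondary of T₂: V = 138.00 × 816/1999 = 56.332 V.
Secondary of T₃: V = 56.332 × 2470/1310 = 106.21 V.
I_load = 106.21/18.8 = 5.6497 A, so P_out = 106.21 × 5.6497 = 600.08 W.
All ideal ⇒ P_in = P_out, so I_supply = 600.08/120 = 5.00 A.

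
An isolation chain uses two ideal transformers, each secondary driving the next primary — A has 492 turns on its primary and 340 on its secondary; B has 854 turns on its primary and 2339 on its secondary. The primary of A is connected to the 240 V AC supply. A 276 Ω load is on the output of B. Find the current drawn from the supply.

I_supply ≈ 3.12 A

Secondary of A: V = 240.00 × 340/492 = 165.85 V.
Secondary of B: V = 165.85 × 2339/854 = 454.25 V.
I_load = 454.25/276 = 1.6458 A, so P_out = 454.25 × 1.6458 = 747.63 W.
All ideal ⇒ P_in = P_out, so I_supply = 747.63/240 = 3.12 A.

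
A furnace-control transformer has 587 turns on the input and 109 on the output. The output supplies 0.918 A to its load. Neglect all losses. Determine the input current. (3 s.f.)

For an ideal transformer I_in/I_out = N_out/N_in, so I_in = 0.918 × 109/587 = 0.170 A.

I_in ≈ 0.170 A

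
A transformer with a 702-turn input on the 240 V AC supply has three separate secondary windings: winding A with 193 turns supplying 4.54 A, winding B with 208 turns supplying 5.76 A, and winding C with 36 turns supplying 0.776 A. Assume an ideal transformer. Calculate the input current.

V_A = 240 × 193/702 = 65.983 V; V_B = 240 × 208/702 = 71.111 V; V_C = 240 × 36/702 = 12.308 V.
P_out = V_A I_A + V_B I_B + V_C I_C = 65.983×4.54 + 71.111×5.76 + 12.308×0.776 = 299.56 + 409.60 + 9.5508 = 718.71 W.
Ideal ⇒ P_in = P_out, so I_in = P_out/V_in = 718.71/240 = 2.99 A.

I_in ≈ 2.99 A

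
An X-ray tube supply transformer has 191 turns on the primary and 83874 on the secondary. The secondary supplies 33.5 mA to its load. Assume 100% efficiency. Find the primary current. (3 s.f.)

I_p ≈ 14.7 A

For an ideal transformer I_p/I_s = N_s/N_p, so I_p = 0.0335 × 83874/191 = 14.7 A.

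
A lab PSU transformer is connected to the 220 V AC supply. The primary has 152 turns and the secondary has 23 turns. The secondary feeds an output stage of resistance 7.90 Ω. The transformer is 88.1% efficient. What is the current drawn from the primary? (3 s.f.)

V_s = 220 × 23/152 = 33.289 V.
I_s = V_s/R = 33.289/7.90 = 4.2139 A.
P_out = V_s I_s = 33.289 × 4.2139 = 140.28 W.
P_in = P_out/η = 140.28/0.881 = 159.22 W.
I_p = P_in/V_p = 159.22/220 = 0.724 A.

I_p ≈ 0.724 A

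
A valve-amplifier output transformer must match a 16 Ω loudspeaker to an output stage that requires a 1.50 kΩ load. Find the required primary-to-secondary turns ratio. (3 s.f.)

N_p/N_s ≈ 9.68

Z_p/Z_s = (N_p/N_s)², so N_p/N_s = √(1500/16) = √93.8 = 9.68.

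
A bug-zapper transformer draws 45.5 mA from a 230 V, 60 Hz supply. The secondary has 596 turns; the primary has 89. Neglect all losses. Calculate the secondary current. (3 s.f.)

I_s/I_p = N_p/N_s, so I_s = 0.0455 × 89/596 = 0.00679 A.

I_s ≈ 0.00679 A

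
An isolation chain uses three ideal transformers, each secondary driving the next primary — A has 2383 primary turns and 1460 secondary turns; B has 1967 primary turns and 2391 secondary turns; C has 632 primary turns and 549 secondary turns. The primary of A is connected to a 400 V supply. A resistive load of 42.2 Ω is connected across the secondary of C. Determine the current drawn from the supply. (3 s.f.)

Secondary of A: V = 400.00 × 1460/2383 = 245.07 V.
Secondary of B: V = 245.07 × 2391/1967 = 297.90 V.
Secondary of C: V = 297.90 × 549/632 = 258.77 V.
I_load = 258.77/42.2 = 6.1321 A, so P_out = 258.77 × 6.1321 = 1586.8 W.
All ideal ⇒ P_in = P_out, so I_supply = 1586.8/400 = 3.97 A.

I_supply ≈ 3.97 A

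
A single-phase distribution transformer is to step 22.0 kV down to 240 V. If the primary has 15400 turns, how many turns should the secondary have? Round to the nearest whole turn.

N_s = 168 turns

N_s/N_p = V_s/V_p, so N_s = 15400 × 240/22000 = 168.0 ≈ 168 turns.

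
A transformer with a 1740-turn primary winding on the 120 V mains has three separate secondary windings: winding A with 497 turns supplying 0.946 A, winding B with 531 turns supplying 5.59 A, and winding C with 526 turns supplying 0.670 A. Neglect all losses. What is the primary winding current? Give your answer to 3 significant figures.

V_A = 120 × 497/1740 = 34.276 V; V_B = 120 × 531/1740 = 36.621 V; V_C = 120 × 526/1740 = 36.276 V.
P_out = V_A I_A + V_B I_B + V_C I_C = 34.276×0.946 + 36.621×5.59 + 36.276×0.670 = 32.425 + 204.71 + 24.305 = 261.44 W.
Ideal ⇒ P_in = P_out, so I_p = P_out/V_p = 261.44/120 = 2.18 A.

I_p ≈ 2.18 A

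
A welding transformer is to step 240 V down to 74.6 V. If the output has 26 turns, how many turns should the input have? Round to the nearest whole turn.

N_in/N_out = V_in/V_out, so N_in = 26 × 240/74.6 = 83.6 ≈ 84 turns.

N_in = 84 turns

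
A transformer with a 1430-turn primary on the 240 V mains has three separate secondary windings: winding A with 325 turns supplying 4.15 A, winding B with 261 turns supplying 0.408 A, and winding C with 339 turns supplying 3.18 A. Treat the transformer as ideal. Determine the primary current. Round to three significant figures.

V_A = 240 × 325/1430 = 54.545 V; V_B = 240 × 261/1430 = 43.804 V; V_C = 240 × 339/1430 = 56.895 V.
P_out = V_A I_A + V_B I_B + V_C I_C = 54.545×4.15 + 43.804×0.408 + 56.895×3.18 = 226.36 + 17.872 + 180.93 = 425.16 W.
Ideal ⇒ P_in = P_out, so I_p = P_out/V_p = 425.16/240 = 1.77 A.

I_p ≈ 1.77 A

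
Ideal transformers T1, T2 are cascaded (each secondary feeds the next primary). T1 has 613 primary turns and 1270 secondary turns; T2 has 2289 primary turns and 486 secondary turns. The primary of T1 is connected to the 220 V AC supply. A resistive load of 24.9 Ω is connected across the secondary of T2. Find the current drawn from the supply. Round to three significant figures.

I_supply ≈ 1.71 A

After T1: V = 220.00 × 1270/613 = 455.79 V.
After T2: V = 455.79 × 486/2289 = 96.773 V.
I_load = 96.773/24.9 = 3.8865 A, so P_out = 96.773 × 3.8865 = 376.11 W.
All ideal ⇒ P_in = P_out, so I_supply = 376.11/220 = 1.71 A.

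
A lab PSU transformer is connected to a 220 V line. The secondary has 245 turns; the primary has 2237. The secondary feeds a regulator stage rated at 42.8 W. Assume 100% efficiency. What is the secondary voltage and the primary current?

V_s ≈ 24.1 V, I_p ≈ 0.195 A

V_s = V_p × N_s/N_p = 220 × 245/2237 = 24.095 V.
I_s = P/V_s = 42.8/24.095 = 1.7763 A.
I_p = I_s × N_s/N_p = 1.7763 × 245/2237 = 0.195 A.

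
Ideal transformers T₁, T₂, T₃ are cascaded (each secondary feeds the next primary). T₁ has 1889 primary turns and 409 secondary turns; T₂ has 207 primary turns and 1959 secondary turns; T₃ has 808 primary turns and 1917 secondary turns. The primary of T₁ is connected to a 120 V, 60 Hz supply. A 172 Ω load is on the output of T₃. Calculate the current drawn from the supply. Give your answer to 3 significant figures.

I_supply ≈ 16.5 A

Secondary of T₁: V = 120.00 × 409/1889 = 25.982 V.
Secondary of T₂: V = 25.982 × 1959/207 = 245.89 V.
Secondary of T₃: V = 245.89 × 1917/808 = 583.37 V.
I_load = 583.37/172 = 3.3917 A, so P_out = 583.37 × 3.3917 = 1978.6 W.
All ideal ⇒ P_in = P_out, so I_supply = 1978.6/120 = 16.5 A.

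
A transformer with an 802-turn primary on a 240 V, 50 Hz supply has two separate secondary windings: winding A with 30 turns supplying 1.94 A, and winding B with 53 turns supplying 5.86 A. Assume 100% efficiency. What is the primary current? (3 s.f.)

I_p ≈ 0.460 A

V_A = 240 × 30/802 = 8.9776 V; V_B = 240 × 53/802 = 15.860 V.
P_out = V_A I_A + V_B I_B = 8.9776×1.94 + 15.860×5.86 = 17.416 + 92.942 = 110.36 W.
Ideal ⇒ P_in = P_out, so I_p = P_out/V_p = 110.36/240 = 0.460 A.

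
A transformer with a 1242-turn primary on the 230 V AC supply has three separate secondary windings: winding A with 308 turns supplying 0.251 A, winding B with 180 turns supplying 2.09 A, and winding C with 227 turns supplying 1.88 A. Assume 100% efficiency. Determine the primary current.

V_A = 230 × 308/1242 = 57.037 V; V_B = 230 × 180/1242 = 33.333 V; V_C = 230 × 227/1242 = 42.037 V.
P_out = V_A I_A + V_B I_B + V_C I_C = 57.037×0.251 + 33.333×2.09 + 42.037×1.88 = 14.316 + 69.667 + 79.030 = 163.01 W.
Ideal ⇒ P_in = P_out, so I_p = P_out/V_p = 163.01/230 = 0.709 A.

I_p ≈ 0.709 A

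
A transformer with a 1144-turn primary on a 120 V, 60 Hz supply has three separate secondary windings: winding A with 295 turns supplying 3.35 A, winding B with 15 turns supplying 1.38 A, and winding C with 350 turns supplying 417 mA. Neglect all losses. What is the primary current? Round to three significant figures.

V_A = 120 × 295/1144 = 30.944 V; V_B = 120 × 15/1144 = 1.5734 V; V_C = 120 × 350/1144 = 36.713 V.
P_out = V_A I_A + V_B I_B + V_C I_C = 30.944×3.35 + 1.5734×1.38 + 36.713×0.417 = 103.66 + 2.1713 + 15.309 = 121.14 W.
Ideal ⇒ P_in = P_out, so I_p = P_out/V_p = 121.14/120 = 1.01 A.

I_p ≈ 1.01 A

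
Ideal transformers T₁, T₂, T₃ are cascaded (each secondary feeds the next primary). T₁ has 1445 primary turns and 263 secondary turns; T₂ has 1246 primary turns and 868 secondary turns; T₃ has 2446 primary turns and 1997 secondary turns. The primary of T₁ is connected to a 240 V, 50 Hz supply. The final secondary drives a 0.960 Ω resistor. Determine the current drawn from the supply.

I_supply ≈ 2.68 A

Secondary of T₁: V = 240.00 × 263/1445 = 43.682 V.
Secondary of T₂: V = 43.682 × 868/1246 = 30.430 V.
Secondary of T₃: V = 30.430 × 1997/2446 = 24.844 V.
I_load = 24.844/0.960 = 25.879 A, so P_out = 24.844 × 25.879 = 642.94 W.
All ideal ⇒ P_in = P_out, so I_supply = 642.94/240 = 2.68 A.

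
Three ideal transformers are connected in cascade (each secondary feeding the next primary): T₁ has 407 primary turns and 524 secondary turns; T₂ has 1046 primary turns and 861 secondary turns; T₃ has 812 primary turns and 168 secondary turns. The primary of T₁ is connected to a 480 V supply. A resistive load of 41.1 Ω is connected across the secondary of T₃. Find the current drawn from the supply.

I_supply ≈ 0.561 A

Secondary of T₁: V = 480.00 × 524/407 = 617.99 V.
Secondary of T₂: V = 617.99 × 861/1046 = 508.69 V.
Secondary of T₃: V = 508.69 × 168/812 = 105.25 V.
I_load = 105.25/41.1 = 2.5607 A, so P_out = 105.25 × 2.5607 = 269.50 W.
All ideal ⇒ P_in = P_out, so I_supply = 269.50/480 = 0.561 A.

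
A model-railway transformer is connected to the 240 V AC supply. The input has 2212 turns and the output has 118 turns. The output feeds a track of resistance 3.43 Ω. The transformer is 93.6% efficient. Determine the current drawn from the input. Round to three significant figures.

V_out = 240 × 118/2212 = 12.803 V.
I_out = V_out/R = 12.803/3.43 = 3.7326 A.
P_out = V_out I_out = 12.803 × 3.7326 = 47.788 W.
P_in = P_out/η = 47.788/0.936 = 51.056 W.
I_in = P_in/V_in = 51.056/240 = 0.213 A.

I_in ≈ 0.213 A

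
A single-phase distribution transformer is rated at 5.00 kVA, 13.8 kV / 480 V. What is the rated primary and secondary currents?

I_p ≈ 0.362 A, I_s ≈ 10.4 A

I_p = S/V_p = 5000/13800 = 0.362 A.
I_s = S/V_s = 5000/480 = 10.4 A.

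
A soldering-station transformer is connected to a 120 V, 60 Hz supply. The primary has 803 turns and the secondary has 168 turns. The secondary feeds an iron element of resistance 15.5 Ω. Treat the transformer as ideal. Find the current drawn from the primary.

V_s = V_p × N_s/N_p = 120 × 168/803 = 25.106 V.
I_s = V_s/R = 25.106/15.5 = 1.6197 A.
For an ideal transformer I_p N_p = I_s N_s, so I_p = 1.6197 × 168/803 = 0.339 A.

I_p ≈ 0.339 A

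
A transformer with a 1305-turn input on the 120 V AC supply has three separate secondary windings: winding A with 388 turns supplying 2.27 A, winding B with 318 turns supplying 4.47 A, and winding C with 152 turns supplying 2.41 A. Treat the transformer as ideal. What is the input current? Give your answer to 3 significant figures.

V_A = 120 × 388/1305 = 35.678 V; V_B = 120 × 318/1305 = 29.241 V; V_C = 120 × 152/1305 = 13.977 V.
P_out = V_A I_A + V_B I_B + V_C I_C = 35.678×2.27 + 29.241×4.47 + 13.977×2.41 = 80.989 + 130.71 + 33.685 = 245.38 W.
Ideal ⇒ P_in = P_out, so I_in = P_out/V_in = 245.38/120 = 2.04 A.

I_in ≈ 2.04 A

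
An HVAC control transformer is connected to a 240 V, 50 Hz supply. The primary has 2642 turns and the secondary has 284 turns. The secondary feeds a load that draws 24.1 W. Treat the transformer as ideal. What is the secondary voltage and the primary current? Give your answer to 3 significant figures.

V_s ≈ 25.8 V, I_p ≈ 0.100 A

V_s = V_p × N_s/N_p = 240 × 284/2642 = 25.799 V.
I_s = P/V_s = 24.1/25.799 = 0.93416 A.
I_p = I_s × N_s/N_p = 0.93416 × 284/2642 = 0.100 A.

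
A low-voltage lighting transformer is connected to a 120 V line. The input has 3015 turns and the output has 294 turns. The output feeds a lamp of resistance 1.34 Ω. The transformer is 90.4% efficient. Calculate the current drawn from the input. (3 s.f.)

V_out = 120 × 294/3015 = 11.701 V.
I_out = V_out/R = 11.701/1.34 = 8.7325 A.
P_out = V_out I_out = 11.701 × 8.7325 = 102.18 W.
P_in = P_out/η = 102.18/0.904 = 113.03 W.
I_in = P_in/V_in = 113.03/120 = 0.942 A.

I_in ≈ 0.942 A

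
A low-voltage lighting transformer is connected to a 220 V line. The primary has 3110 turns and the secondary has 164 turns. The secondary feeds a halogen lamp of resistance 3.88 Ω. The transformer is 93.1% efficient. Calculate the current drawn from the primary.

I_p ≈ 0.169 A

V_s = 220 × 164/3110 = 11.601 V.
I_s = V_s/R = 11.601/3.88 = 2.9900 A.
P_out = V_s I_s = 11.601 × 2.9900 = 34.688 W.
P_in = P_out/η = 34.688/0.931 = 37.259 W.
I_p = P_in/V_p = 37.259/220 = 0.169 A.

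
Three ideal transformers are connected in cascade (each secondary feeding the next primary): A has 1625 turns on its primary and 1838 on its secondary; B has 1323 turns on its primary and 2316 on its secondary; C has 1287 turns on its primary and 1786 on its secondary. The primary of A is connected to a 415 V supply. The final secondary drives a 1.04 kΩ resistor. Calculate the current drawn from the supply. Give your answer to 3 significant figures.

After A: V = 415.00 × 1838/1625 = 469.40 V.
After B: V = 469.40 × 2316/1323 = 821.71 V.
After C: V = 821.71 × 1786/1287 = 1140.3 V.
I_load = 1140.3/1040 = 1.0964 A, so P_out = 1140.3 × 1.0964 = 1250.3 W.
All ideal ⇒ P_in = P_out, so I_supply = 1250.3/415 = 3.01 A.

I_supply ≈ 3.01 A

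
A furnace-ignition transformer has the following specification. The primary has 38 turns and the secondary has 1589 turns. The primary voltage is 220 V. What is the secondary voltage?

V_s/V_p = N_s/N_p, so V_s = 220 × 1589/38 = 9200 V.

V_s ≈ 9200 V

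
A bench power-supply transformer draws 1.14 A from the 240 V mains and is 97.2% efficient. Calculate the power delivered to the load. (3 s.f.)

P_out ≈ 266 W

P_in = V_p I_p = 240 × 1.14 = 273.60 W.
P_out = η P_in = 0.972 × 273.60 = 266 W.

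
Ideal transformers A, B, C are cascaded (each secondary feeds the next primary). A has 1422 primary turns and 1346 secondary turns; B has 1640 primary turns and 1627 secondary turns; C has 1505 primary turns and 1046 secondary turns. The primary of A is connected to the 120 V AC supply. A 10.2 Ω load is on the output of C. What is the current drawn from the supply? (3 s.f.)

I_supply ≈ 5.01 A

After A: V = 120.00 × 1346/1422 = 113.59 V.
After B: V = 113.59 × 1627/1640 = 112.69 V.
After C: V = 112.69 × 1046/1505 = 78.319 V.
I_load = 78.319/10.2 = 7.6783 A, so P_out = 78.319 × 7.6783 = 601.36 W.
All ideal ⇒ P_in = P_out, so I_supply = 601.36/120 = 5.01 A.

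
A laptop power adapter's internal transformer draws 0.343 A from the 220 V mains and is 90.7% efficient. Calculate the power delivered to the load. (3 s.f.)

P_in = V_p I_p = 220 × 0.343 = 75.460 W.
P_out = η P_in = 0.907 × 75.460 = 68.4 W.

P_out ≈ 68.4 W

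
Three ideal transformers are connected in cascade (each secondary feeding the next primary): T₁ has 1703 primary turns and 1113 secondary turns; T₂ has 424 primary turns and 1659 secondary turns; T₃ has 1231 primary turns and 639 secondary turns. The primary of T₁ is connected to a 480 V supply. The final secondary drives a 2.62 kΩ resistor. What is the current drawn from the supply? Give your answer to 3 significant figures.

I_supply ≈ 0.323 A

Secondary of T₁: V = 480.00 × 1113/1703 = 313.71 V.
Secondary of T₂: V = 313.71 × 1659/424 = 1227.4 V.
Secondary of T₃: V = 1227.4 × 639/1231 = 637.15 V.
I_load = 637.15/2620 = 0.24319 A, so P_out = 637.15 × 0.24319 = 154.95 W.
All ideal ⇒ P_in = P_out, so I_supply = 154.95/480 = 0.323 A.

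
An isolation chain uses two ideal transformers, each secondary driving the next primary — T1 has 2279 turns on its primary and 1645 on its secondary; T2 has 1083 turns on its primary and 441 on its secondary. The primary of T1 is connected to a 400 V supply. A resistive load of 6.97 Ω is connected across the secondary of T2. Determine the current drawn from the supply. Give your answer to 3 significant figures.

I_supply ≈ 4.96 A

Secondary of T1: V = 400.00 × 1645/2279 = 288.72 V.
Secondary of T2: V = 288.72 × 441/1083 = 117.57 V.
I_load = 117.57/6.97 = 16.868 A, so P_out = 117.57 × 16.868 = 1983.1 W.
All ideal ⇒ P_in = P_out, so I_supply = 1983.1/400 = 4.96 A.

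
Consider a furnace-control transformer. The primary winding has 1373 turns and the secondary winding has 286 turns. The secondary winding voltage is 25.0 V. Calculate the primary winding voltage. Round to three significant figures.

V_p/V_s = N_p/N_s, so V_p = 25.0 × 1373/286 = 120 V.

V_p ≈ 120 V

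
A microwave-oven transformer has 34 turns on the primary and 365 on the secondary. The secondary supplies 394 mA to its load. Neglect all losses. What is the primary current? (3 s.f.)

For an ideal transformer I_p/I_s = N_s/N_p, so I_p = 0.394 × 365/34 = 4.23 A.

I_p ≈ 4.23 A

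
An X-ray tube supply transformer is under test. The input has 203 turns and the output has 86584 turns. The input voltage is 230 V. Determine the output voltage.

V_out ≈ 98100 V

V_out/V_in = N_out/N_in, so V_out = 230 × 86584/203 = 98100 V.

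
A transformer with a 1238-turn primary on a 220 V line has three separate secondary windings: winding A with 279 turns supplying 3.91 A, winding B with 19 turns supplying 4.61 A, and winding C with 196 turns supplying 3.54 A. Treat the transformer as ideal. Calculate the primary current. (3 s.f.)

V_A = 220 × 279/1238 = 49.580 V; V_B = 220 × 19/1238 = 3.3764 V; V_C = 220 × 196/1238 = 34.830 V.
P_out = V_A I_A + V_B I_B + V_C I_C = 49.580×3.91 + 3.3764×4.61 + 34.830×3.54 = 193.86 + 15.565 + 123.30 = 332.72 W.
Ideal ⇒ P_in = P_out, so I_p = P_out/V_p = 332.72/220 = 1.51 A.

I_p ≈ 1.51 A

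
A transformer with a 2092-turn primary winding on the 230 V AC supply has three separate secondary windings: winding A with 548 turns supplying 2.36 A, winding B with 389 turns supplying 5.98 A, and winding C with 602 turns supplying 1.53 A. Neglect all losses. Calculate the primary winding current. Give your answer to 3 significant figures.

V_A = 230 × 548/2092 = 60.249 V; V_B = 230 × 389/2092 = 42.768 V; V_C = 230 × 602/2092 = 66.185 V.
P_out = V_A I_A + V_B I_B + V_C I_C = 60.249×2.36 + 42.768×5.98 + 66.185×1.53 = 142.19 + 255.75 + 101.26 = 499.20 W.
Ideal ⇒ P_in = P_out, so I_p = P_out/V_p = 499.20/230 = 2.17 A.

I_p ≈ 2.17 A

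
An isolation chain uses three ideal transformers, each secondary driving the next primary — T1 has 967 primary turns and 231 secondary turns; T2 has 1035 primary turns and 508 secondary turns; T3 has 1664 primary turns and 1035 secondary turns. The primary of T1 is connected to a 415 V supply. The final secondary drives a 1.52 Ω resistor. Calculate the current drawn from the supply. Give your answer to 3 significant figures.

After T1: V = 415.00 × 231/967 = 99.137 V.
After T2: V = 99.137 × 508/1035 = 48.658 V.
After T3: V = 48.658 × 1035/1664 = 30.265 V.
I_load = 30.265/1.52 = 19.911 A, so P_out = 30.265 × 19.911 = 602.62 W.
All ideal ⇒ P_in = P_out, so I_supply = 602.62/415 = 1.45 A.

I_supply ≈ 1.45 A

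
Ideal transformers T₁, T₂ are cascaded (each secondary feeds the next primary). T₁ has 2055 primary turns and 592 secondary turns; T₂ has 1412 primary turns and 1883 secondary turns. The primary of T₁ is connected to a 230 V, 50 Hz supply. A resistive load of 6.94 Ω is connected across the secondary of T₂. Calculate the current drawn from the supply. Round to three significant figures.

I_supply ≈ 4.89 A

Secondary of T₁: V = 230.00 × 592/2055 = 66.258 V.
Secondary of T₂: V = 66.258 × 1883/1412 = 88.360 V.
I_load = 88.360/6.94 = 12.732 A, so P_out = 88.360 × 12.732 = 1125.0 W.
All ideal ⇒ P_in = P_out, so I_supply = 1125.0/230 = 4.89 A.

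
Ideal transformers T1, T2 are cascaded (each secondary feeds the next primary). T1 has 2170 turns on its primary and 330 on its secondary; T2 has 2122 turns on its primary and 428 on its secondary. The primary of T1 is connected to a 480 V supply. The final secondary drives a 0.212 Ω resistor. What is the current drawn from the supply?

Secondary of T1: V = 480.00 × 330/2170 = 72.995 V.
Secondary of T2: V = 72.995 × 428/2122 = 14.723 V.
I_load = 14.723/0.212 = 69.448 A, so P_out = 14.723 × 69.448 = 1022.5 W.
All ideal ⇒ P_in = P_out, so I_supply = 1022.5/480 = 2.13 A.

I_supply ≈ 2.13 A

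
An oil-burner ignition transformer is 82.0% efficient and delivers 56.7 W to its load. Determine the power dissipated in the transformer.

P_loss ≈ 12.4 W

P_in = P_out/η = 56.7/0.820 = 69.1463 W.
P_loss = P_in − P_out = 69.1463 − 56.7 = 12.4 W.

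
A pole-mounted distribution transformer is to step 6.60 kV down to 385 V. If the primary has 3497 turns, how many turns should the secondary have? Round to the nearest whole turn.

N_s/N_p = V_s/V_p, so N_s = 3497 × 385/6600 = 204.0 ≈ 204 turns.

N_s = 204 turns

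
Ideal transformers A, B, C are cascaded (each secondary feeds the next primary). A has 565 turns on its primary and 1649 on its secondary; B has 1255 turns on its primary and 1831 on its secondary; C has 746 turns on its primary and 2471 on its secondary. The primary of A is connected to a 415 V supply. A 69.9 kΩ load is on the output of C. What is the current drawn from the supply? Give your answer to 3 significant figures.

After A: V = 415.00 × 1649/565 = 1211.2 V.
After B: V = 1211.2 × 1831/1255 = 1767.1 V.
After C: V = 1767.1 × 2471/746 = 5853.3 V.
I_load = 5853.3/69900 = 0.083738 A, so P_out = 5853.3 × 0.083738 = 490.14 W.
All ideal ⇒ P_in = P_out, so I_supply = 490.14/415 = 1.18 A.

I_supply ≈ 1.18 A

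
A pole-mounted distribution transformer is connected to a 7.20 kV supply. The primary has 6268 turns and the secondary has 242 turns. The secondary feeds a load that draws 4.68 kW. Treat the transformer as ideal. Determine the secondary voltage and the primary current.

V_s = V_p × N_s/N_p = 7200 × 242/6268 = 277.98 V.
I_s = P/V_s = 4680/277.98 = 16.836 A.
I_p = I_s × N_s/N_p = 16.836 × 242/6268 = 0.650 A.

V_s ≈ 278 V, I_p ≈ 0.650 A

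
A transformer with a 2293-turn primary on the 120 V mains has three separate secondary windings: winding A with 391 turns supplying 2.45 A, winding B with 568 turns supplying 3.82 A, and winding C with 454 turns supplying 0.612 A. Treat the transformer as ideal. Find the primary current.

V_A = 120 × 391/2293 = 20.462 V; V_B = 120 × 568/2293 = 29.725 V; V_C = 120 × 454/2293 = 23.759 V.
P_out = V_A I_A + V_B I_B + V_C I_C = 20.462×2.45 + 29.725×3.82 + 23.759×0.612 = 50.133 + 113.55 + 14.541 = 178.22 W.
Ideal ⇒ P_in = P_out, so I_p = P_out/V_p = 178.22/120 = 1.49 A.

I_p ≈ 1.49 A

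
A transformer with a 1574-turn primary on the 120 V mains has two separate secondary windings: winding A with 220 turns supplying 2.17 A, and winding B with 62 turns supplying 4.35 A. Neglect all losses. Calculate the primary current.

I_p ≈ 0.475 A

V_A = 120 × 220/1574 = 16.773 V; V_B = 120 × 62/1574 = 4.7268 V.
P_out = V_A I_A + V_B I_B = 16.773×2.17 + 4.7268×4.35 = 36.396 + 20.562 = 56.958 W.
Ideal ⇒ P_in = P_out, so I_p = P_out/V_p = 56.958/120 = 0.475 A.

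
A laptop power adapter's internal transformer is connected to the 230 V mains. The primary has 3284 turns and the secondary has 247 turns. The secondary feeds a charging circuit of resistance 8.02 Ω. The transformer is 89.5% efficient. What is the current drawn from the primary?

I_p ≈ 0.181 A

V_s = 230 × 247/3284 = 17.299 V.
I_s = V_s/R = 17.299/8.02 = 2.1570 A.
P_out = V_s I_s = 17.299 × 2.1570 = 37.314 W.
P_in = P_out/η = 37.314/0.895 = 41.691 W.
I_p = P_in/V_p = 41.691/230 = 0.181 A.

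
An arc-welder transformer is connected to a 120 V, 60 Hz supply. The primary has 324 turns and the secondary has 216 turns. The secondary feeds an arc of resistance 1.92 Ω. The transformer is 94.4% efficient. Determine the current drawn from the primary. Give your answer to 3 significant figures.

I_p ≈ 29.4 A

V_s = 120 × 216/324 = 80.000 V.
I_s = V_s/R = 80.000/1.92 = 41.667 A.
P_out = V_s I_s = 80.000 × 41.667 = 3333.3 W.
P_in = P_out/η = 3333.3/0.944 = 3531.1 W.
I_p = P_in/V_p = 3531.1/120 = 29.4 A.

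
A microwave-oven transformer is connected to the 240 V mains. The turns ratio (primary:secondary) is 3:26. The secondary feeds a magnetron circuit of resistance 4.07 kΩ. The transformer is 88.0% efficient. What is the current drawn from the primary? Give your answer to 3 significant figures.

I_p ≈ 5.03 A

V_s = 240 × 26/3 = 2080.0 V.
I_s = V_s/R = 2080.0/4070 = 0.51106 A.
P_out = V_s I_s = 2080.0 × 0.51106 = 1063.0 W.
P_in = P_out/η = 1063.0/0.880 = 1208.0 W.
I_p = P_in/V_p = 1208.0/240 = 5.03 A.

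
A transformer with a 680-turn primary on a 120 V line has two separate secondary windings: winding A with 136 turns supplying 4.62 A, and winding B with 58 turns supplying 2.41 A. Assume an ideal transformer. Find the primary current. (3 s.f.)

V_A = 120 × 136/680 = 24.000 V; V_B = 120 × 58/680 = 10.235 V.
P_out = V_A I_A + V_B I_B = 24.000×4.62 + 10.235×2.41 = 110.88 + 24.667 = 135.55 W.
Ideal ⇒ P_in = P_out, so I_p = P_out/V_p = 135.55/120 = 1.13 A.

I_p ≈ 1.13 A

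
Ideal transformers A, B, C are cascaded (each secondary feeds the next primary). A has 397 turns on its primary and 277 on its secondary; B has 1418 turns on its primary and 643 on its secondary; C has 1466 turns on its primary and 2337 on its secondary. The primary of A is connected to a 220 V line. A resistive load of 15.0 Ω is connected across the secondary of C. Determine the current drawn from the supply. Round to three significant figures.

I_supply ≈ 3.73 A

After A: V = 220.00 × 277/397 = 153.50 V.
After B: V = 153.50 × 643/1418 = 69.606 V.
After C: V = 69.606 × 2337/1466 = 110.96 V.
I_load = 110.96/15.0 = 7.3974 A, so P_out = 110.96 × 7.3974 = 820.83 W.
All ideal ⇒ P_in = P_out, so I_supply = 820.83/220 = 3.73 A.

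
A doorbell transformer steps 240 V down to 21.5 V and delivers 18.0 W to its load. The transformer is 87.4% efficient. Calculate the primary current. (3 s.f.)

P_in = P_out/η = 18.0/0.874 = 20.595 W.
I_p = P_in/V_p = 20.595/240 = 0.0858 A.

I_p ≈ 0.0858 A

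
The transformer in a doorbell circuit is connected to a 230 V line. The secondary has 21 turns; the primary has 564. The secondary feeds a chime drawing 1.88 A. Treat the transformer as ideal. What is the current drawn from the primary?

I_p ≈ 0.0700 A

For an ideal transformer I_p N_p = I_s N_s, so I_p = 1.88 × 21/564 = 0.0700 A.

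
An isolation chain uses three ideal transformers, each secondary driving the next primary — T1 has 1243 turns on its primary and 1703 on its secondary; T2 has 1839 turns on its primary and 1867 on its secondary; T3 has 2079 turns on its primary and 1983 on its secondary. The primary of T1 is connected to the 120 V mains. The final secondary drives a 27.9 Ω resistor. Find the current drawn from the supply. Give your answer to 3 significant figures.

After T1: V = 120.00 × 1703/1243 = 164.41 V.
After T2: V = 164.41 × 1867/1839 = 166.91 V.
After T3: V = 166.91 × 1983/2079 = 159.20 V.
I_load = 159.20/27.9 = 5.7063 A, so P_out = 159.20 × 5.7063 = 908.46 W.
All ideal ⇒ P_in = P_out, so I_supply = 908.46/120 = 7.57 A.

I_supply ≈ 7.57 A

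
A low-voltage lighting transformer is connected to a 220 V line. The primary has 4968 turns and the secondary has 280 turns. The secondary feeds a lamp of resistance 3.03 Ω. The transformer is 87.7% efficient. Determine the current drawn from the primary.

I_p ≈ 0.263 A

V_s = 220 × 280/4968 = 12.399 V.
I_s = V_s/R = 12.399/3.03 = 4.0922 A.
P_out = V_s I_s = 12.399 × 4.0922 = 50.741 W.
P_in = P_out/η = 50.741/0.877 = 57.857 W.
I_p = P_in/V_p = 57.857/220 = 0.263 A.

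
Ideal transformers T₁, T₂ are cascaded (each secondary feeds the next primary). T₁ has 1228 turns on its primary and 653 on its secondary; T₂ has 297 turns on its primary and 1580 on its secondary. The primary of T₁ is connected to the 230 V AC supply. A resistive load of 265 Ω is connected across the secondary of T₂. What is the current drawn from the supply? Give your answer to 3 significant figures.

After T₁: V = 230.00 × 653/1228 = 122.30 V.
After T₂: V = 122.30 × 1580/297 = 650.64 V.
I_load = 650.64/265 = 2.4553 A, so P_out = 650.64 × 2.4553 = 1597.5 W.
All ideal ⇒ P_in = P_out, so I_supply = 1597.5/230 = 6.95 A.

I_supply ≈ 6.95 A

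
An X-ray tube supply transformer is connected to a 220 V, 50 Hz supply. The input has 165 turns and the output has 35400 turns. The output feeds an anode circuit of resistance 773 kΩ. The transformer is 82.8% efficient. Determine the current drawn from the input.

I_in ≈ 15.8 A

V_out = 220 × 35400/165 = 47200 V.
I_out = V_out/R = 47200/773000 = 0.061061 A.
P_out = V_out I_out = 47200 × 0.061061 = 2882.1 W.
P_in = P_out/η = 2882.1/0.828 = 3480.8 W.
I_in = P_in/V_in = 3480.8/220 = 15.8 A.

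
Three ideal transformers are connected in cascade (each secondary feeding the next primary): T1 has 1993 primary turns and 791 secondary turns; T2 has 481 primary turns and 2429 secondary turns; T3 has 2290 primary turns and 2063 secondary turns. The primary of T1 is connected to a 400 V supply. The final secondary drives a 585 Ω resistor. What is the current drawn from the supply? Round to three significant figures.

Secondary of T1: V = 400.00 × 791/1993 = 158.76 V.
Secondary of T2: V = 158.76 × 2429/481 = 801.70 V.
Secondary of T3: V = 801.70 × 2063/2290 = 722.23 V.
I_load = 722.23/585 = 1.2346 A, so P_out = 722.23 × 1.2346 = 891.65 W.
All ideal ⇒ P_in = P_out, so I_supply = 891.65/400 = 2.23 A.

I_supply ≈ 2.23 A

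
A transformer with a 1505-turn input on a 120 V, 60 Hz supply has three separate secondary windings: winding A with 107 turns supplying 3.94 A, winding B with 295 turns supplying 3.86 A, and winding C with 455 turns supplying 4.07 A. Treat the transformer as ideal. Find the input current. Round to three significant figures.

I_in ≈ 2.27 A

V_A = 120 × 107/1505 = 8.5316 V; V_B = 120 × 295/1505 = 23.522 V; V_C = 120 × 455/1505 = 36.279 V.
P_out = V_A I_A + V_B I_B + V_C I_C = 8.5316×3.94 + 23.522×3.86 + 36.279×4.07 = 33.614 + 90.793 + 147.66 = 272.06 W.
Ideal ⇒ P_in = P_out, so I_in = P_out/V_in = 272.06/120 = 2.27 A.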